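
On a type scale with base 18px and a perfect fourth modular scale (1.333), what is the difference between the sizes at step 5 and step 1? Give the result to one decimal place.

51.8px

Step 1: 18.0 × 1.333 = 23.994px
Step 5: 18.0 × 1.333⁵ = 75.757px
Difference: 75.757 − 23.994 = 51.763px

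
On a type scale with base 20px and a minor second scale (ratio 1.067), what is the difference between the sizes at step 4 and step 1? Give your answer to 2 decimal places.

Step 1: 20.0 × 1.067 = 21.3400px
Step 4: 20.0 × 1.067⁴ = 25.9231px
Difference: 25.9231 − 21.3400 = 4.5831px

4.58px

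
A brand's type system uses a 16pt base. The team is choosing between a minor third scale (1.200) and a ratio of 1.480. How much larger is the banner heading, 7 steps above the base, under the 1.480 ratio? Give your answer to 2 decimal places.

Minor third: 16.0 × 1.200⁷ = 57.3309pt
At 1.480: 16.0 × 1.480⁷ = 248.8582pt
Difference: 248.8582 − 57.3309 = 191.5273pt

191.53pt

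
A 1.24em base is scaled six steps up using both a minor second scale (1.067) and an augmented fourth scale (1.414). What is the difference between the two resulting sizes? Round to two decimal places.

Minor second: 1.24 × 1.067⁶ = 1.8298em
Augmented fourth: 1.24 × 1.414⁶ = 9.9110em
Difference: 9.9110 − 1.8298 = 8.0812em

8.08em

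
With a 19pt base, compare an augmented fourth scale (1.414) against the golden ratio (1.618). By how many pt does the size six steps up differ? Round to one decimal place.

189.0pt

Augmented fourth: 19.0 × 1.414⁶ = 151.862pt
Golden ratio: 19.0 × 1.618⁶ = 340.898pt
Difference: 340.898 − 151.862 = 189.036pt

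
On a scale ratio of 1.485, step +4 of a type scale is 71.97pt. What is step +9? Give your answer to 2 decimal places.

519.74pt

71.97 × 1.485⁵ = 71.97 × 7.22158 ≈ 519.737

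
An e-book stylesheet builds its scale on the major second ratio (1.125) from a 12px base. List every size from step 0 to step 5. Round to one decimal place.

Step 0: 12px
Step 1: 12.0 × 1.125 = 13.5
Step 2: 12.0 × 1.125² = 15.2
Step 3: 12.0 × 1.125³ = 17.1
Step 4: 12.0 × 1.125⁴ = 19.2
Step 5: 12.0 × 1.125⁵ = 21.6

12.0px, 13.5px, 15.2px, 17.1px, 19.2px, 21.6px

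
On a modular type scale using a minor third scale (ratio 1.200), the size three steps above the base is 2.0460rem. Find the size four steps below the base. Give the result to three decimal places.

0.571rem

The gap is -4 − (3) = -7 steps, so the factor is 1.200^-7.
2.0460 ÷ 1.200⁷ = 2.0460 ÷ 3.58318 ≈ 0.571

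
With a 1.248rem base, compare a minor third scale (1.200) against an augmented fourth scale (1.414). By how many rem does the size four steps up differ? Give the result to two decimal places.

Minor third: 1.248 × 1.200⁴ = 2.5879rem
Augmented fourth: 1.248 × 1.414⁴ = 4.9890rem
Difference: 4.9890 − 2.5879 = 2.4011rem

2.40rem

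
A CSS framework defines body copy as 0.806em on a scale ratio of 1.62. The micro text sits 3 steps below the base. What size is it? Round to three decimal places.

Each step on a modular scale multiplies by the ratio, so the size n steps from the base is base × ratioⁿ.
0.806 ÷ 1.62³ = 0.806 ÷ 4.25153 ≈ 0.190

0.190em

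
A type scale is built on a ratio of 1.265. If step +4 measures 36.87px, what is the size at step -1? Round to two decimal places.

Moving from step +4 to step -1 is 5 steps down, so divide by r⁵.
36.87 ÷ 1.265⁵ = 36.87 ÷ 3.23931 ≈ 11.382

11.38px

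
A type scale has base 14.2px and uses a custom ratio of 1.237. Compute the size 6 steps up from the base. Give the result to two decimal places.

14.2 × 1.237⁶ = 14.2 × 3.58276 ≈ 50.88

50.88px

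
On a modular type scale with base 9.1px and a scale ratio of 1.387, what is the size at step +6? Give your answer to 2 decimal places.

Every step multiplies by the scale ratio.
9.1 × 1.387⁶ = 9.1 × 7.11965 ≈ 64.79

64.79px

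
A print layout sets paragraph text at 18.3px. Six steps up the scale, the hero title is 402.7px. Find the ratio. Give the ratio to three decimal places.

1.674

r⁶ = 402.7 / 18.3, so r = (402.7/18.3)^(1/6).
r = 22.0055^(1/6) ≈ 1.6740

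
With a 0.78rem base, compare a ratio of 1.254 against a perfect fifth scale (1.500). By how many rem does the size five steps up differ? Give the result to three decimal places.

At 1.254: 0.78 × 1.254⁵ = 2.41870rem
Perfect fifth: 0.78 × 1.500⁵ = 5.92313rem
Difference: 5.92313 − 2.41870 = 3.50443rem

3.504rem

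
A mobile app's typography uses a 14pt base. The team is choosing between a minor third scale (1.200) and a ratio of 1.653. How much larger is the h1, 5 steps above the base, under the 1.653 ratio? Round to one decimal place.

137.9pt

Minor third: 14.0 × 1.200⁵ = 34.836pt
At 1.653: 14.0 × 1.653⁵ = 172.780pt
Difference: 172.780 − 34.836 = 137.944pt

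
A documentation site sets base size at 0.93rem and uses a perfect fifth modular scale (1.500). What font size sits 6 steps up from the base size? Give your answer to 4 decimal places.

0.93 × 1.500⁶ = 0.93 × 11.39062 ≈ 10.5933

10.5933rem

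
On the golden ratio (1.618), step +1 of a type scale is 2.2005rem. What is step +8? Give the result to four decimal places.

63.8809rem

2.2005 × 1.618⁷ = 2.2005 × 29.03017 ≈ 63.8809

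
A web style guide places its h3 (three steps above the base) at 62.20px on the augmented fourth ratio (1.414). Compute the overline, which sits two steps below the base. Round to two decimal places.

11.00px

62.20 ÷ 1.414⁵ = 62.20 ÷ 5.65258 ≈ 11.004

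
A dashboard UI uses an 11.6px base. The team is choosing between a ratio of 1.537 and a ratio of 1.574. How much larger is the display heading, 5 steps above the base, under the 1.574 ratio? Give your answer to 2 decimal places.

At 1.537: 11.6 × 1.537⁵ = 99.5010px
At 1.574: 11.6 × 1.574⁵ = 112.0680px
Difference: 112.0680 − 99.5010 = 12.5670px

12.57px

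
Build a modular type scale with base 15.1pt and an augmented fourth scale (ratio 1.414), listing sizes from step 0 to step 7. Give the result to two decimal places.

Step 0: 15.1pt
Step 1: 15.1 × 1.414 = 21.35
Step 2: 15.1 × 1.414² = 30.19
Step 3: 15.1 × 1.414³ = 42.69
Step 4: 15.1 × 1.414⁴ = 60.36
Step 5: 15.1 × 1.414⁵ = 85.35
Step 6: 15.1 × 1.414⁶ = 120.69
Step 7: 15.1 × 1.414⁷ = 170.66

15.10pt, 21.35pt, 30.19pt, 42.69pt, 60.36pt, 85.35pt, 120.69pt, 170.66pt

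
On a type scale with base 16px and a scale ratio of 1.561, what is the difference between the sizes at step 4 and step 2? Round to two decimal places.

56.01px

Step 2: 16.0 × 1.561² = 38.9875px
Step 4: 16.0 × 1.561⁴ = 95.0017px
Difference: 95.0017 − 38.9875 = 56.0142px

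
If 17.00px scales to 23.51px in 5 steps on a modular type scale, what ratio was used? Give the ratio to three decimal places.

r⁵ = 23.51 / 17.00, so r = (23.51/17.00)^(1/5).
r = 1.3829^(1/5) ≈ 1.0670

1.067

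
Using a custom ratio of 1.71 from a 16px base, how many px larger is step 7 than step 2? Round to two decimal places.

Step 2: 16.0 × 1.71² = 46.7856px
Step 7: 16.0 × 1.71⁷ = 684.0577px
Difference: 684.0577 − 46.7856 = 637.2721px

637.27px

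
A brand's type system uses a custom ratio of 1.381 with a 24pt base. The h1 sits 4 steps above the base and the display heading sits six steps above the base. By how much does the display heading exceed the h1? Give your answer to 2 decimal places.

79.19pt

Step 4: 24.0 × 1.381⁴ = 87.2943pt
Step 6: 24.0 × 1.381⁶ = 166.4843pt
Difference: 166.4843 − 87.2943 = 79.1900pt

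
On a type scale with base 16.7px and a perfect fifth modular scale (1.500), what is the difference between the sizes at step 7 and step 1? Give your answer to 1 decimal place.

260.3px

Step 1: 16.7 × 1.500 = 25.050px
Step 7: 16.7 × 1.500⁷ = 285.335px
Difference: 285.335 − 25.050 = 260.285px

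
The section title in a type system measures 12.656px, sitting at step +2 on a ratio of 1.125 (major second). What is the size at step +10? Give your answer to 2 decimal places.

12.656 × 1.125⁸ = 12.656 × 2.56578 ≈ 32.473

32.47px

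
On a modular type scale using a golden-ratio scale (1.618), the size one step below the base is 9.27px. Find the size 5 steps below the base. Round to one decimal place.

1.4px

Moving from step -1 to step -5 is 4 steps down, so divide by r⁴.
9.27 ÷ 1.618⁴ = 9.27 ÷ 6.85353 ≈ 1.353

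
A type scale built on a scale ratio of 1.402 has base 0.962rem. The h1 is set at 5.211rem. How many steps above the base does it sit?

5

1.402ⁿ = 5.211 / 0.962 = 5.4168
n = ln(5.4168) / ln(1.402) = 1.6895 / 0.3379 ≈ 5.00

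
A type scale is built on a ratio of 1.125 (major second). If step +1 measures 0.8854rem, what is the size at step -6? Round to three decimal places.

The gap is -6 − (1) = -7 steps, so the factor is 1.125^-7.
0.8854 ÷ 1.125⁷ = 0.8854 ÷ 2.28070 ≈ 0.388

0.388rem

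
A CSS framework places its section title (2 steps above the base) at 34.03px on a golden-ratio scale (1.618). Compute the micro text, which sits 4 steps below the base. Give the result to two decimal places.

Moving from step +2 to step -4 is 6 steps down, so divide by r⁶.
34.03 ÷ 1.618⁶ = 34.03 ÷ 17.94201 ≈ 1.897

1.90px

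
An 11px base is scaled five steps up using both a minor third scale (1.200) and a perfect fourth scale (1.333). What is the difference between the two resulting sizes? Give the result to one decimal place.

Minor third: 11.0 × 1.200⁵ = 27.372px
Perfect fourth: 11.0 × 1.333⁵ = 46.296px
Difference: 46.296 − 27.372 = 18.924px

18.9px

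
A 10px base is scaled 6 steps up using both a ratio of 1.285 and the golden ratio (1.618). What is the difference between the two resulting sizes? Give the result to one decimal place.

At 1.285: 10.0 × 1.285⁶ = 45.021px
Golden ratio: 10.0 × 1.618⁶ = 179.420px
Difference: 179.420 − 45.021 = 134.399px

134.4px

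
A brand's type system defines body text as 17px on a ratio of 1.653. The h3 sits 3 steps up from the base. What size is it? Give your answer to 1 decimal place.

Every step multiplies by the scale ratio.
17.0 × 1.653³ = 17.0 × 4.51667 ≈ 76.78

76.8px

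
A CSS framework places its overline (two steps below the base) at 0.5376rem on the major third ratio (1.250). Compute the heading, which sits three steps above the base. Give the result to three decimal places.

1.641rem

The gap is 3 − (-2) = 5 steps, so the factor is 1.250^5.
0.5376 × 1.250⁵ = 0.5376 × 3.05176 ≈ 1.641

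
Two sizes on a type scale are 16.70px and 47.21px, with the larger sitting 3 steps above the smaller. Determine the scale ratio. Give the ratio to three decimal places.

r³ = 47.21 / 16.70, so r = (47.21/16.70)^(1/3).
r = 2.8269^(1/3) ≈ 1.4140

1.414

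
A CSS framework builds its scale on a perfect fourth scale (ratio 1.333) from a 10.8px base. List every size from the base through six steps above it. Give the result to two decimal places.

Step 0: 10.8px
Step 1: 10.8 × 1.333 = 14.40
Step 2: 10.8 × 1.333² = 19.19
Step 3: 10.8 × 1.333³ = 25.58
Step 4: 10.8 × 1.333⁴ = 34.10
Step 5: 10.8 × 1.333⁵ = 45.45
Step 6: 10.8 × 1.333⁶ = 60.59

10.80px, 14.40px, 19.19px, 25.58px, 34.10px, 45.45px, 60.59px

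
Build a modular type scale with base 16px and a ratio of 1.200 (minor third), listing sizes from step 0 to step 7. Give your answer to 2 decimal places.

Step 0: 16px
Step 1: 16.0 × 1.200 = 19.20
Step 2: 16.0 × 1.200² = 23.04
Step 3: 16.0 × 1.200³ = 27.65
Step 4: 16.0 × 1.200⁴ = 33.18
Step 5: 16.0 × 1.200⁵ = 39.81
Step 6: 16.0 × 1.200⁶ = 47.78
Step 7: 16.0 × 1.200⁷ = 57.33

16.00px, 19.20px, 23.04px, 27.65px, 33.18px, 39.81px, 47.78px, 57.33px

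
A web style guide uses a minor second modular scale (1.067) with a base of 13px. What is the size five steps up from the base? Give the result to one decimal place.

13.0 × 1.067⁵ = 13.0 × 1.38300 ≈ 17.98

18.0px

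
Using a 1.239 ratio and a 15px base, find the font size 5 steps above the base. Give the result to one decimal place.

43.8px

Every step multiplies by the scale ratio.
15.0 × 1.239⁵ = 15.0 × 2.91982 ≈ 43.80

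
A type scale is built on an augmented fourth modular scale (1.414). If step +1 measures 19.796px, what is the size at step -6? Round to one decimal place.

1.8px

19.796 ÷ 1.414⁷ = 19.796 ÷ 11.30175 ≈ 1.752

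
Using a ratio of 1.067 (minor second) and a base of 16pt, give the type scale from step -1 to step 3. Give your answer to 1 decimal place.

Step -1: 16.0 ÷ 1.067 = 15.0
Step 0: 16pt
Step 1: 16.0 × 1.067 = 17.1
Step 2: 16.0 × 1.067² = 18.2
Step 3: 16.0 × 1.067³ = 19.4

15.0pt, 16.0pt, 17.1pt, 18.2pt, 19.4pt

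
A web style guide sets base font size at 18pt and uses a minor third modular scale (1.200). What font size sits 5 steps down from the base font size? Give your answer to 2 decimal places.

18.0 ÷ 1.200⁵ = 18.0 ÷ 2.48832 ≈ 7.23

7.23pt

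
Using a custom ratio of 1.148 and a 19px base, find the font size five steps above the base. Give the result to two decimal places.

37.88px

A modular type scale is a geometric sequence: sizeₙ = base × rⁿ.
19.0 × 1.148⁵ = 19.0 × 1.99393 ≈ 37.88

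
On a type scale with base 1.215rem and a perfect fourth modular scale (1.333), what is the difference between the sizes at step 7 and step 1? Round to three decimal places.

Step 1: 1.215 × 1.333 = 1.61960rem
Step 7: 1.215 × 1.333⁷ = 9.08631rem
Difference: 9.08631 − 1.61960 = 7.46671rem

7.467rem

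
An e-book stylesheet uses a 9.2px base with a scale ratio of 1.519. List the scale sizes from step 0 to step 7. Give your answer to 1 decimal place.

9.2px, 14.0px, 21.2px, 32.2px, 49.0px, 74.4px, 113.0px, 171.7px

Step 0: 9.2px
Step 1: 9.2 × 1.519 = 14.0
Step 2: 9.2 × 1.519² = 21.2
Step 3: 9.2 × 1.519³ = 32.2
Step 4: 9.2 × 1.519⁴ = 49.0
Step 5: 9.2 × 1.519⁵ = 74.4
Step 6: 9.2 × 1.519⁶ = 113.0
Step 7: 9.2 × 1.519⁷ = 171.7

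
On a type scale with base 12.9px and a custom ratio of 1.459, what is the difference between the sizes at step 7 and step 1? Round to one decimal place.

Step 1: 12.9 × 1.459 = 18.821px
Step 7: 12.9 × 1.459⁷ = 181.542px
Difference: 181.542 − 18.821 = 162.721px

162.7px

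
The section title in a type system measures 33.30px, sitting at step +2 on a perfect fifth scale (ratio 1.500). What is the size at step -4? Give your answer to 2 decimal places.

The gap is -4 − (2) = -6 steps, so the factor is 1.500^-6.
33.30 ÷ 1.500⁶ = 33.30 ÷ 11.39062 ≈ 2.923

2.92px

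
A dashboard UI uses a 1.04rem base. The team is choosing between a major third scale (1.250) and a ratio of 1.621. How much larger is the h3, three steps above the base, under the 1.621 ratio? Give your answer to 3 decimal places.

2.399rem

Major third: 1.04 × 1.250³ = 2.03125rem
At 1.621: 1.04 × 1.621³ = 4.42978rem
Difference: 4.42978 − 2.03125 = 2.39853rem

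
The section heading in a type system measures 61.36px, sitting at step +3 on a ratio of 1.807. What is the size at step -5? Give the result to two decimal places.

61.36 ÷ 1.807⁸ = 61.36 ÷ 113.67507 ≈ 0.540

0.54px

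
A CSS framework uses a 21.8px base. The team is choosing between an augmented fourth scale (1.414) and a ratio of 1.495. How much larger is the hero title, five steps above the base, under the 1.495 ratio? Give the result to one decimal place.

Augmented fourth: 21.8 × 1.414⁵ = 123.226px
At 1.495: 21.8 × 1.495⁵ = 162.803px
Difference: 162.803 − 123.226 = 39.577px

39.6px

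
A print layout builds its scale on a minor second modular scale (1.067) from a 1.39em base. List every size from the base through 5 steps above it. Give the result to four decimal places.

1.3900em, 1.4831em, 1.5825em, 1.6885em, 1.8017em, 1.9224em

Step 0: 1.39em
Step 1: 1.39 × 1.067 = 1.4831
Step 2: 1.39 × 1.067² = 1.5825
Step 3: 1.39 × 1.067³ = 1.6885
Step 4: 1.39 × 1.067⁴ = 1.8017
Step 5: 1.39 × 1.067⁵ = 1.9224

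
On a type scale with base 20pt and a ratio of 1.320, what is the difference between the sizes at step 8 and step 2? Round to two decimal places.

149.49pt

Step 2: 20.0 × 1.320² = 34.8480pt
Step 8: 20.0 × 1.320⁸ = 184.3408pt
Difference: 184.3408 − 34.8480 = 149.4928pt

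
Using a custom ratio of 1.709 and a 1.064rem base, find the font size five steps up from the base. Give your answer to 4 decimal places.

Each step on a modular scale multiplies by the ratio, so the size n steps from the base is base × ratioⁿ.
1.064 × 1.709⁵ = 1.064 × 14.57842 ≈ 15.5114

15.5114rem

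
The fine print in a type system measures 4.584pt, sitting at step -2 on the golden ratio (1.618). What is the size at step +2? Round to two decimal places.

Moving from step -2 to step +2 is 4 steps up, so multiply by r⁴.
4.584 × 1.618⁴ = 4.584 × 6.85353 ≈ 31.417

31.42pt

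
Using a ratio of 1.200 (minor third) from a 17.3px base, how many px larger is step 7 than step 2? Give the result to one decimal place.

37.1px

Step 2: 17.3 × 1.200² = 24.912px
Step 7: 17.3 × 1.200⁷ = 61.989px
Difference: 61.989 − 24.912 = 37.077px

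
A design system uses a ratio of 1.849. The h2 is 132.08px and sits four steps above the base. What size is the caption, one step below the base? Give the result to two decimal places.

6.11px

132.08 ÷ 1.849⁵ = 132.08 ÷ 21.61148 ≈ 6.112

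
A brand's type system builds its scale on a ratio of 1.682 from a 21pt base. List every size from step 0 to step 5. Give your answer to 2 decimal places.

Step 0: 21pt
Step 1: 21.0 × 1.682 = 35.32
Step 2: 21.0 × 1.682² = 59.41
Step 3: 21.0 × 1.682³ = 99.93
Step 4: 21.0 × 1.682⁴ = 168.08
Step 5: 21.0 × 1.682⁵ = 282.72

21.00pt, 35.32pt, 59.41pt, 99.93pt, 168.08pt, 282.72pt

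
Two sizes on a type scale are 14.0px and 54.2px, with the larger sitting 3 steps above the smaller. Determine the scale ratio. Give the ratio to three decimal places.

1.570

r³ = 54.2 / 14.0, so r = (54.2/14.0)^(1/3).
r = 3.8714^(1/3) ≈ 1.5702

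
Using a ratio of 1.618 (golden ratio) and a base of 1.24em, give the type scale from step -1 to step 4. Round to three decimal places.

Step -1: 1.24 ÷ 1.618 = 0.766
Step 0: 1.24em
Step 1: 1.24 × 1.618 = 2.006
Step 2: 1.24 × 1.618² = 3.246
Step 3: 1.24 × 1.618³ = 5.252
Step 4: 1.24 × 1.618⁴ = 8.498

0.766em, 1.240em, 2.006em, 3.246em, 5.252em, 8.498em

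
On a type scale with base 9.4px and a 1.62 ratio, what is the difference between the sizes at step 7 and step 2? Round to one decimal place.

250.6px

Step 2: 9.4 × 1.62² = 24.669px
Step 7: 9.4 × 1.62⁷ = 275.254px
Difference: 275.254 − 24.669 = 250.585px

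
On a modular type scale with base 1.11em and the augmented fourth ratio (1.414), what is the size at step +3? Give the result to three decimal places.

3.138em

1.11 × 1.414³ = 1.11 × 2.82715 ≈ 3.138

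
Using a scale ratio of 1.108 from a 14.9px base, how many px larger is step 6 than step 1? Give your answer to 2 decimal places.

Step 1: 14.9 × 1.108 = 16.5092px
Step 6: 14.9 × 1.108⁶ = 27.5692px
Difference: 27.5692 − 16.5092 = 11.0600px

11.06px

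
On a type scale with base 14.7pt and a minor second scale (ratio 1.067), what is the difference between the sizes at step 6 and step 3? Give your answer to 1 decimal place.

3.8pt

Step 3: 14.7 × 1.067³ = 17.857pt
Step 6: 14.7 × 1.067⁶ = 21.692pt
Difference: 21.692 − 17.857 = 3.835pt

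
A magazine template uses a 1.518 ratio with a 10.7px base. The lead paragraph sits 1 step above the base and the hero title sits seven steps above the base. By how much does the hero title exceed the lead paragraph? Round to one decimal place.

182.5px

Step 1: 10.7 × 1.518 = 16.243px
Step 7: 10.7 × 1.518⁷ = 198.740px
Difference: 198.740 − 16.243 = 182.497px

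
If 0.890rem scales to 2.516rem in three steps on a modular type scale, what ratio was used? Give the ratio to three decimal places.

1.414

r³ = 2.516 / 0.890, so r = (2.516/0.890)^(1/3).
r = 2.8270^(1/3) ≈ 1.4140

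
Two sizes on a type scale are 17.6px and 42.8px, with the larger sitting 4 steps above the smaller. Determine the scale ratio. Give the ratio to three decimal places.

r⁴ = 42.8 / 17.6, so r = (42.8/17.6)^(1/4).
r = 2.4318^(1/4) ≈ 1.2488

1.249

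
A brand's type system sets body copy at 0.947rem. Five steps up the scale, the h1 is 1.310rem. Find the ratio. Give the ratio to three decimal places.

The ratio satisfies 0.947 × r⁵ = 1.310, so r = (1.310 / 0.947)^(1/5).
r = 1.3833^(1/5) ≈ 1.0670

1.067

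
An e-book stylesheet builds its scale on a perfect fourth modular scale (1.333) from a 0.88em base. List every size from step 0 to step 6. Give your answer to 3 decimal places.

Step 0: 0.88em
Step 1: 0.88 × 1.333 = 1.173
Step 2: 0.88 × 1.333² = 1.564
Step 3: 0.88 × 1.333³ = 2.084
Step 4: 0.88 × 1.333⁴ = 2.778
Step 5: 0.88 × 1.333⁵ = 3.704
Step 6: 0.88 × 1.333⁶ = 4.937

0.880em, 1.173em, 1.564em, 2.084em, 2.778em, 3.704em, 4.937em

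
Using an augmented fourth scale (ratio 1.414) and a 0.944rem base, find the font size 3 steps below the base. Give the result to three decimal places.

0.334rem

A modular type scale is a geometric sequence: sizeₙ = base × rⁿ.
0.944 ÷ 1.414³ = 0.944 ÷ 2.82715 ≈ 0.334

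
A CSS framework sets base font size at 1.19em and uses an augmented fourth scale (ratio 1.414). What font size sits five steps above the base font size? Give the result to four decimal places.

6.7266em

A modular type scale is a geometric sequence: sizeₙ = base × rⁿ.
1.19 × 1.414⁵ = 1.19 × 5.65258 ≈ 6.7266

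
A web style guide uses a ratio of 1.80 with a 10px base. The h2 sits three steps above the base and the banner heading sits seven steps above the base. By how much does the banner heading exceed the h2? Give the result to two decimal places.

553.90px

Step 3: 10.0 × 1.80³ = 58.3200px
Step 7: 10.0 × 1.80⁷ = 612.2200px
Difference: 612.2200 − 58.3200 = 553.9000px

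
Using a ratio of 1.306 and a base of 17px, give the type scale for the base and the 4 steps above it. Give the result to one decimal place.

Step 0: 17px
Step 1: 17.0 × 1.306 = 22.2
Step 2: 17.0 × 1.306² = 29.0
Step 3: 17.0 × 1.306³ = 37.9
Step 4: 17.0 × 1.306⁴ = 49.5

17.0px, 22.2px, 29.0px, 37.9px, 49.5px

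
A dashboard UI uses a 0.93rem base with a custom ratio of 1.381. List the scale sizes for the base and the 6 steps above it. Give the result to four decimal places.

0.9300rem, 1.2843rem, 1.7737rem, 2.4494rem, 3.3827rem, 4.6714rem, 6.4513rem

Step 0: 0.93rem
Step 1: 0.93 × 1.381 = 1.2843
Step 2: 0.93 × 1.381² = 1.7737
Step 3: 0.93 × 1.381³ = 2.4494
Step 4: 0.93 × 1.381⁴ = 3.3827
Step 5: 0.93 × 1.381⁵ = 4.6714
Step 6: 0.93 × 1.381⁶ = 6.4513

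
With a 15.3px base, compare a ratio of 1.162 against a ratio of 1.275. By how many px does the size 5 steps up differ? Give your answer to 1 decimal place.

19.1px

At 1.162: 15.3 × 1.162⁵ = 32.413px
At 1.275: 15.3 × 1.275⁵ = 51.552px
Difference: 51.552 − 32.413 = 19.139px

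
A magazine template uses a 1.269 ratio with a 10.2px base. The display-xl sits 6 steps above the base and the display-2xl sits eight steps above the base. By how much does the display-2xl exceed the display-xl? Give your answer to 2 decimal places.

26.00px

Step 6: 10.2 × 1.269⁶ = 42.5961px
Step 8: 10.2 × 1.269⁸ = 68.5951px
Difference: 68.5951 − 42.5961 = 25.9990px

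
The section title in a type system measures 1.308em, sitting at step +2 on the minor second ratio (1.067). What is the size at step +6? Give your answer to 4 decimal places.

1.6954em

Moving from step +2 to step +6 is 4 steps up, so multiply by r⁴.
1.308 × 1.067⁴ = 1.308 × 1.29616 ≈ 1.6954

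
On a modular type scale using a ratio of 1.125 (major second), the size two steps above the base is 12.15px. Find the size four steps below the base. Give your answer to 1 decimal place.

12.15 ÷ 1.125⁶ = 12.15 ÷ 2.02729 ≈ 5.993

6.0px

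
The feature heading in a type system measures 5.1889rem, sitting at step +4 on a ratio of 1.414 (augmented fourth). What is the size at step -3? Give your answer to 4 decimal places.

0.4591rem

Moving from step +4 to step -3 is 7 steps down, so divide by r⁷.
5.1889 ÷ 1.414⁷ = 5.1889 ÷ 11.30175 ≈ 0.4591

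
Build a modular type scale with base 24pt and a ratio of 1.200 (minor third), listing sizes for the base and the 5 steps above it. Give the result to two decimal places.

24.00pt, 28.80pt, 34.56pt, 41.47pt, 49.77pt, 59.72pt

Step 0: 24pt
Step 1: 24.0 × 1.200 = 28.80
Step 2: 24.0 × 1.200² = 34.56
Step 3: 24.0 × 1.200³ = 41.47
Step 4: 24.0 × 1.200⁴ = 49.77
Step 5: 24.0 × 1.200⁵ = 59.72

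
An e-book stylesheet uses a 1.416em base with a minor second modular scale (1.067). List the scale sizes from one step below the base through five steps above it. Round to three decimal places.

1.327em, 1.416em, 1.511em, 1.612em, 1.720em, 1.835em, 1.958em

Step -1: 1.416 ÷ 1.067 = 1.327
Step 0: 1.416em
Step 1: 1.416 × 1.067 = 1.511
Step 2: 1.416 × 1.067² = 1.612
Step 3: 1.416 × 1.067³ = 1.720
Step 4: 1.416 × 1.067⁴ = 1.835
Step 5: 1.416 × 1.067⁵ = 1.958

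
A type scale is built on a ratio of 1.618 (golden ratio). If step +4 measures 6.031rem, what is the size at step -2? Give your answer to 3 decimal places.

6.031 ÷ 1.618⁶ = 6.031 ÷ 17.94201 ≈ 0.336

0.336rem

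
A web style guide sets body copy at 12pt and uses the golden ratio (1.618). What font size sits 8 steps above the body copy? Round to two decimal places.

563.65pt

12.0 × 1.618⁸ = 12.0 × 46.97082 ≈ 563.65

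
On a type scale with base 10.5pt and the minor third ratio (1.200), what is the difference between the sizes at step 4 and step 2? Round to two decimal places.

Step 2: 10.5 × 1.200² = 15.1200pt
Step 4: 10.5 × 1.200⁴ = 21.7728pt
Difference: 21.7728 − 15.1200 = 6.6528pt

6.65pt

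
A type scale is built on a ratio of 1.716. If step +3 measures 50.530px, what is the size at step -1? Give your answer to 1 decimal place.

5.8px

The gap is -1 − (3) = -4 steps, so the factor is 1.716^-4.
50.530 ÷ 1.716⁴ = 50.530 ÷ 8.67100 ≈ 5.827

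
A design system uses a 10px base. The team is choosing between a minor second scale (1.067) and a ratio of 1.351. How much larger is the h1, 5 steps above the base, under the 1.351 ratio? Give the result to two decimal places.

Minor second: 10.0 × 1.067⁵ = 13.8300px
At 1.351: 10.0 × 1.351⁵ = 45.0067px
Difference: 45.0067 − 13.8300 = 31.1767px

31.18px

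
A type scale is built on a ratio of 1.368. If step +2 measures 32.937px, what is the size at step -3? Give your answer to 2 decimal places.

The gap is -3 − (2) = -5 steps, so the factor is 1.368^-5.
32.937 ÷ 1.368⁵ = 32.937 ÷ 4.79105 ≈ 6.875

6.87px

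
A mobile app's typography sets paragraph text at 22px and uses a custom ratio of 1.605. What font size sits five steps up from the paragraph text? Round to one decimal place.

234.3px

22.0 × 1.605⁵ = 22.0 × 10.65063 ≈ 234.31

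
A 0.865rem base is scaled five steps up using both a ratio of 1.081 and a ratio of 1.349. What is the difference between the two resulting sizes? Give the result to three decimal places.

At 1.081: 0.865 × 1.081⁵ = 1.27686rem
At 1.349: 0.865 × 1.349⁵ = 3.86434rem
Difference: 3.86434 − 1.27686 = 2.58748rem

2.587rem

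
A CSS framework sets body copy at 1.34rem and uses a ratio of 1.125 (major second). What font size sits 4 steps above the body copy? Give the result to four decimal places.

Every step multiplies by the scale ratio.
1.34 × 1.125⁴ = 1.34 × 1.60181 ≈ 2.1464

2.1464rem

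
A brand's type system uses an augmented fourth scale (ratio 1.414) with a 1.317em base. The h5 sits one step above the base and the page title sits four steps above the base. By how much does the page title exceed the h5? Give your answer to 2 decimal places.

Step 1: 1.317 × 1.414 = 1.8622em
Step 4: 1.317 × 1.414⁴ = 5.2648em
Difference: 5.2648 − 1.8622 = 3.4026em

3.40em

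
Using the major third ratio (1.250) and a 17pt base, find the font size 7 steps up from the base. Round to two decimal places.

Each step on a modular scale multiplies by the ratio, so the size n steps from the base is base × ratioⁿ.
17.0 × 1.250⁷ = 17.0 × 4.76837 ≈ 81.06

81.06pt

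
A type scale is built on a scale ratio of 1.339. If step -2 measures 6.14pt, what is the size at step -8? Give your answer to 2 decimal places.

1.07pt

Moving from step -2 to step -8 is 6 steps down, so divide by r⁶.
6.14 ÷ 1.339⁶ = 6.14 ÷ 5.76346 ≈ 1.065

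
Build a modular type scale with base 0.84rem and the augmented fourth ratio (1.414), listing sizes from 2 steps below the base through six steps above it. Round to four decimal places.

Step -2: 0.84 ÷ 1.414² = 0.4201
Step -1: 0.84 ÷ 1.414 = 0.5941
Step 0: 0.84rem
Step 1: 0.84 × 1.414 = 1.1878
Step 2: 0.84 × 1.414² = 1.6795
Step 3: 0.84 × 1.414³ = 2.3748
Step 4: 0.84 × 1.414⁴ = 3.3580
Step 5: 0.84 × 1.414⁵ = 4.7482
Step 6: 0.84 × 1.414⁶ = 6.7139

0.4201rem, 0.5941rem, 0.8400rem, 1.1878rem, 1.6795rem, 2.3748rem, 3.3580rem, 4.7482rem, 6.7139rem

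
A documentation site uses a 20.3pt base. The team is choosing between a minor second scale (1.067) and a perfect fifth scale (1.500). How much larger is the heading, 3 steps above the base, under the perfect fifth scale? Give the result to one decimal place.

Minor second: 20.3 × 1.067³ = 24.660pt
Perfect fifth: 20.3 × 1.500³ = 68.513pt
Difference: 68.513 − 24.660 = 43.853pt

43.9pt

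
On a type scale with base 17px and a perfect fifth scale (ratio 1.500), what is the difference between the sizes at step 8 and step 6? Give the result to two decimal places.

242.05px

Step 6: 17.0 × 1.500⁶ = 193.6406px
Step 8: 17.0 × 1.500⁸ = 435.6914px
Difference: 435.6914 − 193.6406 = 242.0508px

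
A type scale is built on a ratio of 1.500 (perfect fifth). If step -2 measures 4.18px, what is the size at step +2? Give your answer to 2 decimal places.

The gap is 2 − (-2) = 4 steps, so the factor is 1.500^4.
4.18 × 1.500⁴ = 4.18 × 5.06250 ≈ 21.161

21.16px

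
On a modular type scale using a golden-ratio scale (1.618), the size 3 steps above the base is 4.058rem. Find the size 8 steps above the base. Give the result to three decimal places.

44.999rem

Moving from step +3 to step +8 is 5 steps up, so multiply by r⁵.
4.058 × 1.618⁵ = 4.058 × 11.08901 ≈ 44.999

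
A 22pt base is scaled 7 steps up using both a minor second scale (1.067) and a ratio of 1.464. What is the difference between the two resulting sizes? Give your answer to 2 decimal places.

282.47pt

Minor second: 22.0 × 1.067⁷ = 34.6397pt
At 1.464: 22.0 × 1.464⁷ = 317.1102pt
Difference: 317.1102 − 34.6397 = 282.4705pt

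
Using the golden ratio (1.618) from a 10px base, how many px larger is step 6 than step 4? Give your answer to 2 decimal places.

Step 4: 10.0 × 1.618⁴ = 68.5353px
Step 6: 10.0 × 1.618⁶ = 179.4201px
Difference: 179.4201 − 68.5353 = 110.8848px

110.88px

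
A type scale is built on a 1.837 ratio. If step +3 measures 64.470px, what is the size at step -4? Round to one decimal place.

64.470 ÷ 1.837⁷ = 64.470 ÷ 70.59340 ≈ 0.913

0.9px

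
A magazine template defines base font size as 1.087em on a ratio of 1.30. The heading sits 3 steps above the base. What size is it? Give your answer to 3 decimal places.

2.388em

1.087 × 1.30³ = 1.087 × 2.19700 ≈ 2.388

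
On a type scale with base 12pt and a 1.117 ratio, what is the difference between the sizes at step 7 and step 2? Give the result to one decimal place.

11.1pt

Step 2: 12.0 × 1.117² = 14.972pt
Step 7: 12.0 × 1.117⁷ = 26.035pt
Difference: 26.035 − 14.972 = 11.063pt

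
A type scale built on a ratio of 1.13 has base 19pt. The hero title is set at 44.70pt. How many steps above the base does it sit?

7

1.13ⁿ = 44.70 / 19 = 2.3526
n = ln(2.3526) / ln(1.13) = 0.8555 / 0.1222 ≈ 7.00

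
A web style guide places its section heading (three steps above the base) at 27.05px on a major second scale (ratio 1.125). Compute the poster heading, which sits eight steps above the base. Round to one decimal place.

The gap is 8 − (3) = 5 steps, so the factor is 1.125^5.
27.05 × 1.125⁵ = 27.05 × 1.80203 ≈ 48.745

48.7px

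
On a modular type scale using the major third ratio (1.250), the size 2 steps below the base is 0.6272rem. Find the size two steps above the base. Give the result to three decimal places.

Moving from step -2 to step +2 is 4 steps up, so multiply by r⁴.
0.6272 × 1.250⁴ = 0.6272 × 2.44141 ≈ 1.531

1.531rem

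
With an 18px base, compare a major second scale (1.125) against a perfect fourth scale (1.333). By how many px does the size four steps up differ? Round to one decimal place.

Major second: 18.0 × 1.125⁴ = 28.833px
Perfect fourth: 18.0 × 1.333⁴ = 56.832px
Difference: 56.832 − 28.833 = 27.999px

28.0px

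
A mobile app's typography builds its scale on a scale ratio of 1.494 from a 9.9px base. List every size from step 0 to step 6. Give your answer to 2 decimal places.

Step 0: 9.9px
Step 1: 9.9 × 1.494 = 14.79
Step 2: 9.9 × 1.494² = 22.10
Step 3: 9.9 × 1.494³ = 33.01
Step 4: 9.9 × 1.494⁴ = 49.32
Step 5: 9.9 × 1.494⁵ = 73.69
Step 6: 9.9 × 1.494⁶ = 110.09

9.90px, 14.79px, 22.10px, 33.01px, 49.32px, 73.69px, 110.09px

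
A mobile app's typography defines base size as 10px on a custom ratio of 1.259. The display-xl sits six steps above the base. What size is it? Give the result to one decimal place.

A modular type scale is a geometric sequence: sizeₙ = base × rⁿ.
10.0 × 1.259⁶ = 10.0 × 3.98249 ≈ 39.82

39.8px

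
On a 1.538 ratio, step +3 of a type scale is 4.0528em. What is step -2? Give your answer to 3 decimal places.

The gap is -2 − (3) = -5 steps, so the factor is 1.538^-5.
4.0528 ÷ 1.538⁵ = 4.0528 ÷ 8.60561 ≈ 0.471

0.471em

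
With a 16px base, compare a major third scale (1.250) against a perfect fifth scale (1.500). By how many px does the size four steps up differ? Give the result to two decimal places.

Major third: 16.0 × 1.250⁴ = 39.0625px
Perfect fifth: 16.0 × 1.500⁴ = 81.0000px
Difference: 81.0000 − 39.0625 = 41.9375px

41.94px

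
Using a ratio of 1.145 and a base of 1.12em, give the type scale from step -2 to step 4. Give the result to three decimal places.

0.854em, 0.978em, 1.120em, 1.282em, 1.468em, 1.681em, 1.925em

Step -2: 1.12 ÷ 1.145² = 0.854
Step -1: 1.12 ÷ 1.145 = 0.978
Step 0: 1.12em
Step 1: 1.12 × 1.145 = 1.282
Step 2: 1.12 × 1.145² = 1.468
Step 3: 1.12 × 1.145³ = 1.681
Step 4: 1.12 × 1.145⁴ = 1.925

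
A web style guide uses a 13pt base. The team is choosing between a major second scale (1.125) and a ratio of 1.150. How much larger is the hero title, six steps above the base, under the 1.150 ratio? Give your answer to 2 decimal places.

Major second: 13.0 × 1.125⁶ = 26.3547pt
At 1.150: 13.0 × 1.150⁶ = 30.0698pt
Difference: 30.0698 − 26.3547 = 3.7151pt

3.72pt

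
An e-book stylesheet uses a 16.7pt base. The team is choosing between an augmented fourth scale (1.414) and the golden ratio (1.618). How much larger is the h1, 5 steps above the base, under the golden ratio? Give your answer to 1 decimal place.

90.8pt

Augmented fourth: 16.7 × 1.414⁵ = 94.398pt
Golden ratio: 16.7 × 1.618⁵ = 185.186pt
Difference: 185.186 − 94.398 = 90.788pt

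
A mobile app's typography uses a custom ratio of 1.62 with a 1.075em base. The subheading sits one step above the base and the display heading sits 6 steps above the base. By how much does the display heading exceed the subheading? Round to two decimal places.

17.69em

Step 1: 1.075 × 1.62 = 1.7415em
Step 6: 1.075 × 1.62⁶ = 19.4312em
Difference: 19.4312 − 1.7415 = 17.6897em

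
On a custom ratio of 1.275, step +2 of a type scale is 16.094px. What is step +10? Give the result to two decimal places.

16.094 × 1.275⁸ = 16.094 × 6.98363 ≈ 112.395

112.39px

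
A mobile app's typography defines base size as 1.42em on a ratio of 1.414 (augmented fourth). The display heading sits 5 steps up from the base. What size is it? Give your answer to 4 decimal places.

8.0267em

1.42 × 1.414⁵ = 1.42 × 5.65258 ≈ 8.0267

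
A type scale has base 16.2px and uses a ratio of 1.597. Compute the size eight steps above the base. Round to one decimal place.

Every step multiplies by the scale ratio.
16.2 × 1.597⁸ = 16.2 × 42.30964 ≈ 685.42

685.4px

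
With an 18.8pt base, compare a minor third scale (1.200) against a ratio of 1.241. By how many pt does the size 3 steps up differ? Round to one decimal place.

Minor third: 18.8 × 1.200³ = 32.486pt
At 1.241: 18.8 × 1.241³ = 35.931pt
Difference: 35.931 − 32.486 = 3.445pt

3.4pt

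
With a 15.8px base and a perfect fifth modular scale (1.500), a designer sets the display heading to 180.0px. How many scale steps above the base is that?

6

1.500ⁿ = 180.0 / 15.8 = 11.3924
n = ln(11.3924) / ln(1.500) = 2.4329 / 0.4055 ≈ 6.00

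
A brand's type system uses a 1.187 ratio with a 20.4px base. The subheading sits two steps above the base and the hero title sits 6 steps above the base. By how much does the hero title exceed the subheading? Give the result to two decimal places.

Step 2: 20.4 × 1.187² = 28.7430px
Step 6: 20.4 × 1.187⁶ = 57.0604px
Difference: 57.0604 − 28.7430 = 28.3174px

28.32px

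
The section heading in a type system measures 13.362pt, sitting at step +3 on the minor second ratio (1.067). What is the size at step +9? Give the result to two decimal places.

19.72pt

The gap is 9 − (3) = 6 steps, so the factor is 1.067^6.
13.362 × 1.067⁶ = 13.362 × 1.47566 ≈ 19.718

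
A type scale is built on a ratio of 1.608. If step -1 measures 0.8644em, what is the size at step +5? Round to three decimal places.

14.943em

Moving from step -1 to step +5 is 6 steps up, so multiply by r⁶.
0.8644 × 1.608⁶ = 0.8644 × 17.28687 ≈ 14.943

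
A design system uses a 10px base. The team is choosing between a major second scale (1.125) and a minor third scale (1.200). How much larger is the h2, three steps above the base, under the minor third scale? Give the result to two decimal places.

3.04px

Major second: 10.0 × 1.125³ = 14.2383px
Minor third: 10.0 × 1.200³ = 17.2800px
Difference: 17.2800 − 14.2383 = 3.0417px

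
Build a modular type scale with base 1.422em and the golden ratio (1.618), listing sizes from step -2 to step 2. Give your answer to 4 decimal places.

Step -2: 1.422 ÷ 1.618² = 0.5432
Step -1: 1.422 ÷ 1.618 = 0.8789
Step 0: 1.422em
Step 1: 1.422 × 1.618 = 2.3008
Step 2: 1.422 × 1.618² = 3.7227

0.5432em, 0.8789em, 1.4220em, 2.3008em, 3.7227em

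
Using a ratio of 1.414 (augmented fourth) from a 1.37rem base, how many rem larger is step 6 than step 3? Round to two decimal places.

Step 3: 1.37 × 1.414³ = 3.8732rem
Step 6: 1.37 × 1.414⁶ = 10.9501rem
Difference: 10.9501 − 3.8732 = 7.0769rem

7.08rem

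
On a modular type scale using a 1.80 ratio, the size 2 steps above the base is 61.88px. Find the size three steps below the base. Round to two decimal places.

The gap is -3 − (2) = -5 steps, so the factor is 1.80^-5.
61.88 ÷ 1.80⁵ = 61.88 ÷ 18.89568 ≈ 3.275

3.27px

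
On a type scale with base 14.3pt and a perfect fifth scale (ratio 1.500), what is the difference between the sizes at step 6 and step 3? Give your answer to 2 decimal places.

114.62pt

Step 3: 14.3 × 1.500³ = 48.2625pt
Step 6: 14.3 × 1.500⁶ = 162.8859pt
Difference: 162.8859 − 48.2625 = 114.6234pt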